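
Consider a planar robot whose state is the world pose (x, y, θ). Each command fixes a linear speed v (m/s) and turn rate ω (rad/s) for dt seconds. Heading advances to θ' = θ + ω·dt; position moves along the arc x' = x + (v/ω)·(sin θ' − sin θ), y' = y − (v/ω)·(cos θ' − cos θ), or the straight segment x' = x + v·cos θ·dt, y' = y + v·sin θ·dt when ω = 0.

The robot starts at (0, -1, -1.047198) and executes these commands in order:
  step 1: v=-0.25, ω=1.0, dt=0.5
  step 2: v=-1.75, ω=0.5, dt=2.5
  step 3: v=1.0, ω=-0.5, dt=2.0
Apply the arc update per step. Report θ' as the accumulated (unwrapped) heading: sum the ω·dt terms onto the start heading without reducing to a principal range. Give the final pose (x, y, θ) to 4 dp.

(-2.2913, -0.8436, -0.2972)

step 1: θ'=-0.5472 (R=-0.2500) → pose (-0.0864, -0.9115, -0.5472)
step 2: θ'=0.7028 (R=-3.5000) → pose (-4.1697, -1.2298, 0.7028)
step 3: θ'=-0.2972 (R=-2.0000) → pose (-2.2913, -0.8436, -0.2972)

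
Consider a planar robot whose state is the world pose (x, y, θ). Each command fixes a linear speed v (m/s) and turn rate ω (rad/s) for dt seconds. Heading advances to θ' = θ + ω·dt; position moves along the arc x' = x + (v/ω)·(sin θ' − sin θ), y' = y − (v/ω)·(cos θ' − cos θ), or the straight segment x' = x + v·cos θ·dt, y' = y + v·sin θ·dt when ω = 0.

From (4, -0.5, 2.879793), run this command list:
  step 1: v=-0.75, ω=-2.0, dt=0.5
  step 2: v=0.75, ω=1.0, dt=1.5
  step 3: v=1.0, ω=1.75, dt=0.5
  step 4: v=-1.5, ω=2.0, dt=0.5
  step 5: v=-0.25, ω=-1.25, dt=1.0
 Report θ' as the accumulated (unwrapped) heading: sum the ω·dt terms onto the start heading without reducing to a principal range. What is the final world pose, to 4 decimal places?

(2.9798, 0.4015, 4.0048)

step 1: θ'=1.8798 (R=0.3750) → pose (4.2602, -0.7482, 1.8798)
step 2: θ'=3.3798 (R=0.7500) → pose (3.3687, -0.2474, 3.3798)
step 3: θ'=4.2548 (R=0.5714) → pose (2.9909, -0.5503, 4.2548)
step 4: θ'=5.2548 (R=-0.7500) → pose (2.9604, 0.1682, 5.2548)
step 5: θ'=4.0048 (R=0.2000) → pose (2.9798, 0.4015, 4.0048)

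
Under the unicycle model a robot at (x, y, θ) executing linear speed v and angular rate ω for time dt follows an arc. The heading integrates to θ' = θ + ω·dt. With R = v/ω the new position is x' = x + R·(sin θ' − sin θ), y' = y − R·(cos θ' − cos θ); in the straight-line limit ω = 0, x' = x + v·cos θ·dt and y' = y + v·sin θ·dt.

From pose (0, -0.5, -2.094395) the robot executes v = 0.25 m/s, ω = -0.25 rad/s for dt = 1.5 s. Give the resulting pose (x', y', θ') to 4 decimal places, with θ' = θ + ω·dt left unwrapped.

(-0.2433, -0.7825, -2.4694)

θ' = -2.0944 + -0.25·1.5 = -2.4694
R = v/ω = 0.25/-0.25 = -1.0000
x' = 0 + -1.0000·(sin -2.4694 − sin -2.0944) = -0.2433
y' = -0.5 − -1.0000·(cos -2.4694 − cos -2.0944) = -0.7825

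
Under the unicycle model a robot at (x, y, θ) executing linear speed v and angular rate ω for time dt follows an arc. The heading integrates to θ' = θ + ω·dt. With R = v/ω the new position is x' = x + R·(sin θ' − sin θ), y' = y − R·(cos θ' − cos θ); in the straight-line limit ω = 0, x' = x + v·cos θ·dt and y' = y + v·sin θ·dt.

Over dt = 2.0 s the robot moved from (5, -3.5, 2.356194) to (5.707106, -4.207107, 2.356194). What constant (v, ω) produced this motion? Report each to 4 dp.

Δθ = 2.356194 − 2.356194 = 0.000000
ω = Δθ/dt = 0.000000/2.0 = 0.0000
ω = 0 → v = (Δx·cos θ + Δy·sin θ)/dt = -0.5000

v = -0.5000, ω = 0.0000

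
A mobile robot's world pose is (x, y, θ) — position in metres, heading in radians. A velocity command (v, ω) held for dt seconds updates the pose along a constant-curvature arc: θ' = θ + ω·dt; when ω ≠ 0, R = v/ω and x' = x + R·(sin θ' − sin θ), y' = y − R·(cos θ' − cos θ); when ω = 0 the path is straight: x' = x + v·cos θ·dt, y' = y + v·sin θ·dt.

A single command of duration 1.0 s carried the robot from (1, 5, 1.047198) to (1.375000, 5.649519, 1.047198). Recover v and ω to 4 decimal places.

v = 0.7500, ω = 0.0000

Δθ = 1.047198 − 1.047198 = 0.000000
ω = Δθ/dt = 0.000000/1.0 = 0.0000
ω = 0 → v = (Δx·cos θ + Δy·sin θ)/dt = 0.7500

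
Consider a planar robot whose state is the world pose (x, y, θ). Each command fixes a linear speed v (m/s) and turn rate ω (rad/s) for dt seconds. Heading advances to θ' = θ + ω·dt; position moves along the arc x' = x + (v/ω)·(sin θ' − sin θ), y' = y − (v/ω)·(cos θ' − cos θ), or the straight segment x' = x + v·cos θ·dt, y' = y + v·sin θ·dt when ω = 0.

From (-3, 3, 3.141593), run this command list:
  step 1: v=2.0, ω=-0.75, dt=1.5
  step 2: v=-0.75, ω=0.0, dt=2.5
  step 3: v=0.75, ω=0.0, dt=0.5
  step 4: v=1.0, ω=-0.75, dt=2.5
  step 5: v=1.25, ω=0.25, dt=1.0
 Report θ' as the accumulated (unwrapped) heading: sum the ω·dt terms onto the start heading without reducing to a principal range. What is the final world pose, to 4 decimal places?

step 1: θ'=2.0166 (R=-2.6667) → pose (-5.4060, 4.5169, 2.0166)
step 2: θ'=2.0166 (straight) → pose (-4.5976, 2.8251, 2.0166)
step 3: θ'=2.0166 (straight) → pose (-4.7593, 3.1635, 2.0166)
step 4: θ'=0.1416 (R=-1.3333) → pose (-3.7444, 5.0584, 0.1416)
step 5: θ'=0.3916 (R=5.0000) → pose (-2.5417, 5.3868, 0.3916)

(-2.5417, 5.3868, 0.3916)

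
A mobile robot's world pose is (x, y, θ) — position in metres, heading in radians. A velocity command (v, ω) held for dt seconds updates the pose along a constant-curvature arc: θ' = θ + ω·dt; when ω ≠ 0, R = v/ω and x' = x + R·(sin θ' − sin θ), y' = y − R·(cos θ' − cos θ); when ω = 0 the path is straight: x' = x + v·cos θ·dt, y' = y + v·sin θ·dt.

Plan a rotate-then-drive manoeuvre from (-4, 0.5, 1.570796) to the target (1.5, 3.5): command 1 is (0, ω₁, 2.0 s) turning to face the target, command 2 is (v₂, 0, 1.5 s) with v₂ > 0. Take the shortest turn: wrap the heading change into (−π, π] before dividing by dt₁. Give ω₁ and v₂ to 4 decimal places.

ω₁ = -0.5357, v₂ = 4.1767

heading to target = atan2(3.5−0.5, 1.5−-4) = 0.4993
Δθ = wrap(0.4993 − 1.5708) = -1.0714; ω₁ = Δθ/dt₁ = -0.5357
distance = √((1.5−-4)² + (3.5−0.5)²) = 6.2650; v₂ = distance/dt₂ = 4.1767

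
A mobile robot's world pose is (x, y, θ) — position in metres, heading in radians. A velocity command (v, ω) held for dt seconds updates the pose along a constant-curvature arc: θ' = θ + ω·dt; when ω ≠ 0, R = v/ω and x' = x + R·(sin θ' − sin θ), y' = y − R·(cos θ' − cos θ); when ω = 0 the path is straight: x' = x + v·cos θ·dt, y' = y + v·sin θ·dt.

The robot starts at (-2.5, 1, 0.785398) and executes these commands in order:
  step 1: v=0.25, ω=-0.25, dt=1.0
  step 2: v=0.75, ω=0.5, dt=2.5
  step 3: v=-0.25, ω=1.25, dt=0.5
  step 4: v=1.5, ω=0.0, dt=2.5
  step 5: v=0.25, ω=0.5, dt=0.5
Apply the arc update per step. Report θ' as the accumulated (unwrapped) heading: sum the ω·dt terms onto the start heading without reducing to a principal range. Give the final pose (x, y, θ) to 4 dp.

(-4.4348, 5.2313, 2.6604)

step 1: θ'=0.5354 (R=-1.0000) → pose (-2.3031, 1.1530, 0.5354)
step 2: θ'=1.7854 (R=1.5000) → pose (-1.6028, 2.7625, 1.7854)
step 3: θ'=2.4104 (R=-0.2000) → pose (-1.5409, 2.6562, 2.4104)
step 4: θ'=2.4104 (straight) → pose (-4.3323, 5.1603, 2.4104)
step 5: θ'=2.6604 (R=0.5000) → pose (-4.4348, 5.2313, 2.6604)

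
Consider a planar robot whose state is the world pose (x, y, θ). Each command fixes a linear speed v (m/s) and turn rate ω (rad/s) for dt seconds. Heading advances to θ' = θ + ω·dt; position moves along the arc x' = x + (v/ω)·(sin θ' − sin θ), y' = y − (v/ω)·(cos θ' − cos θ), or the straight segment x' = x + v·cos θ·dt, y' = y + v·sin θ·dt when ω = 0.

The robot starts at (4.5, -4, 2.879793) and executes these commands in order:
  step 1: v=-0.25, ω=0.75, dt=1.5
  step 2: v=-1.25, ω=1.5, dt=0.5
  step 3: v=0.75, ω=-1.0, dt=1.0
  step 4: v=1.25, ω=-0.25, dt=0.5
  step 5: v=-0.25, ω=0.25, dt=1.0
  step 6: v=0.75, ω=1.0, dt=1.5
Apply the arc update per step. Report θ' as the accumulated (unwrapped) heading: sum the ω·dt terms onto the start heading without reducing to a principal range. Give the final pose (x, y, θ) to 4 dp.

step 1: θ'=4.0048 (R=-0.3333) → pose (4.8396, -3.8947, 4.0048)
step 2: θ'=4.7548 (R=-0.8333) → pose (5.0389, -3.3177, 4.7548)
step 3: θ'=3.7548 (R=-0.7500) → pose (4.7212, -3.9628, 3.7548)
step 4: θ'=3.6298 (R=-5.0000) → pose (4.1889, -4.2897, 3.6298)
step 5: θ'=3.8798 (R=-1.0000) → pose (4.3929, -4.1462, 3.8798)
step 6: θ'=5.3798 (R=0.7500) → pose (4.3085, -5.1652, 5.3798)

(4.3085, -5.1652, 5.3798)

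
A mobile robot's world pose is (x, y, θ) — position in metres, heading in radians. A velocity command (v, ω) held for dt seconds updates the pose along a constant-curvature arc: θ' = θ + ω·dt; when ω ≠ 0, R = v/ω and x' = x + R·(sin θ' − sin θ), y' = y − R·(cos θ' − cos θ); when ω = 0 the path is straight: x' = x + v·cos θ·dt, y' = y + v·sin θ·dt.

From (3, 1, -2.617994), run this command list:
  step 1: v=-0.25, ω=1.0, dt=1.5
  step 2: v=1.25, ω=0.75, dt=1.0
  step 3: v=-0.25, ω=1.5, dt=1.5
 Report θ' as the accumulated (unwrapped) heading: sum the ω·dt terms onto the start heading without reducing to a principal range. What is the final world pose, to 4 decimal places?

(3.7803, 0.2934, 1.8820)

step 1: θ'=-1.1180 (R=-0.2500) → pose (3.0998, 1.3259, -1.1180)
step 2: θ'=-0.3680 (R=1.6667) → pose (3.9989, 0.4999, -0.3680)
step 3: θ'=1.8820 (R=-0.1667) → pose (3.7803, 0.2934, 1.8820)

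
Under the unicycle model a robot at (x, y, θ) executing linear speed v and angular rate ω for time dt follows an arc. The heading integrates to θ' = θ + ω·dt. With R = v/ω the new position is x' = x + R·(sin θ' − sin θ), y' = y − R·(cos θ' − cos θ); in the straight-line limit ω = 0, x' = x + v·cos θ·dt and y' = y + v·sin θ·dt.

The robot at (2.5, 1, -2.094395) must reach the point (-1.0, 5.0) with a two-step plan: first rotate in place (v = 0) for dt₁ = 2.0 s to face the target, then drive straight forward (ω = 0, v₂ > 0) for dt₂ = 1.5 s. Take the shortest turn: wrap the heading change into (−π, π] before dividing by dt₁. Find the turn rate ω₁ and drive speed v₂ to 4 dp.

heading to target = atan2(5−1, -1−2.5) = 2.2896
Δθ = wrap(2.2896 − -2.0944) = -1.8992; ω₁ = Δθ/dt₁ = -0.9496
distance = √((-1−2.5)² + (5−1)²) = 5.3151; v₂ = distance/dt₂ = 3.5434

ω₁ = -0.9496, v₂ = 3.5434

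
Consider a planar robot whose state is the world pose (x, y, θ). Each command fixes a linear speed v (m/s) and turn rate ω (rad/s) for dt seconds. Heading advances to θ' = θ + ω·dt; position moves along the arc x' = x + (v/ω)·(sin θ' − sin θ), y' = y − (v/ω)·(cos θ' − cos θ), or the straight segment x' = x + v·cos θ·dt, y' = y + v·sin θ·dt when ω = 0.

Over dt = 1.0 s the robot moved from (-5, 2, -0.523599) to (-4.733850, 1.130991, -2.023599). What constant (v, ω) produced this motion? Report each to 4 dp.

v = 1.0000, ω = -1.5000

Δθ = -2.023599 − -0.523599 = -1.500000
ω = Δθ/dt = -1.500000/1.0 = -1.5000
R = −Δy/(cos θ' − cos θ) = -0.6667
v = R·ω = -0.6667·-1.5000 = 1.0000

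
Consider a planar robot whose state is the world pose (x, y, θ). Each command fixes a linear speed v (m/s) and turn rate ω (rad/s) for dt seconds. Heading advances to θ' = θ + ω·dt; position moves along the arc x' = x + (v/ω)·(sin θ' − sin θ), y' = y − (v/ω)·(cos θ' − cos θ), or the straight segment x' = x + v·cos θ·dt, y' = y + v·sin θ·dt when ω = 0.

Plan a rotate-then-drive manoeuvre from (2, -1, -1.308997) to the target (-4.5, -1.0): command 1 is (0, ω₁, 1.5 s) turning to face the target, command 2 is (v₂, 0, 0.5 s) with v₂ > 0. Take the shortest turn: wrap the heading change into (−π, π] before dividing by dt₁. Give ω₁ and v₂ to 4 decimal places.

heading to target = atan2(-1−-1, -4.5−2) = 3.1416
Δθ = wrap(3.1416 − -1.3090) = -1.8326; ω₁ = Δθ/dt₁ = -1.2217
distance = √((-4.5−2)² + (-1−-1)²) = 6.5000; v₂ = distance/dt₂ = 13.0000

ω₁ = -1.2217, v₂ = 13.0000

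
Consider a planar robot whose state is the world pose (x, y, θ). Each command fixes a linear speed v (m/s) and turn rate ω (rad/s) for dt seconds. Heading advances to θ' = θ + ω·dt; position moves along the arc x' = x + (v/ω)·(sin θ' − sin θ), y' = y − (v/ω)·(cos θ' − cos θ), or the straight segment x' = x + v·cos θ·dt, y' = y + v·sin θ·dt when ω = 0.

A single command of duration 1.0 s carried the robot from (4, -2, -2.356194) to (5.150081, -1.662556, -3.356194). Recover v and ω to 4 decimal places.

v = -1.2500, ω = -1.0000

Δθ = -3.356194 − -2.356194 = -1.000000
ω = Δθ/dt = -1.000000/1.0 = -1.0000
R = Δx/(sin θ' − sin θ) = 1.2500
v = R·ω = 1.2500·-1.0000 = -1.2500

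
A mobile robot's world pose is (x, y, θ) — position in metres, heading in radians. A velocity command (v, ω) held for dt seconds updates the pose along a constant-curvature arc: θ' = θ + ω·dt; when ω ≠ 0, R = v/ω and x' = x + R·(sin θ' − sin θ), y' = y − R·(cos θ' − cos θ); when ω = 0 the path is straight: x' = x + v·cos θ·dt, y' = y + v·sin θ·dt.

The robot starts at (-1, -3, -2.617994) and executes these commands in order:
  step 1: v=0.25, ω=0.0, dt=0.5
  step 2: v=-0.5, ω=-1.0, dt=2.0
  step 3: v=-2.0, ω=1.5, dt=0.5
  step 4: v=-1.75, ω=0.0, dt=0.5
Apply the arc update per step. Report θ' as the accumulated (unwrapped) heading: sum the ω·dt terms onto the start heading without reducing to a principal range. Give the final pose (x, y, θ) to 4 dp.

step 1: θ'=-2.6180 (straight) → pose (-1.1083, -3.0625, -2.6180)
step 2: θ'=-4.6180 (R=0.5000) → pose (-0.3605, -3.4484, -4.6180)
step 3: θ'=-3.8680 (R=-1.3333) → pose (0.0813, -4.3195, -3.8680)
step 4: θ'=-3.8680 (straight) → pose (0.7355, -4.9006, -3.8680)

(0.7355, -4.9006, -3.8680)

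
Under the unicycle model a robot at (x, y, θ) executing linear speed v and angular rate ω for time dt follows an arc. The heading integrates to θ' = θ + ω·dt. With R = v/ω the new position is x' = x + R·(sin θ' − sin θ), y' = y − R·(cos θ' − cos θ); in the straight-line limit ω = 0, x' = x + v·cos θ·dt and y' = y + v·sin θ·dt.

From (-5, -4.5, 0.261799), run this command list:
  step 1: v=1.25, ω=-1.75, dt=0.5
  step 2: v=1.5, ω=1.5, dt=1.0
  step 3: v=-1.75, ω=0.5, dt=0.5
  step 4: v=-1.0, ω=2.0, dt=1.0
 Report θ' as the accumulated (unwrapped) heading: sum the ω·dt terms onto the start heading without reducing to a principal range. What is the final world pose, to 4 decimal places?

(-3.0651, -5.8700, 3.1368)

step 1: θ'=-0.6132 (R=-0.7143) → pose (-4.4041, -4.6058, -0.6132)
step 2: θ'=0.8868 (R=1.0000) → pose (-3.0535, -4.4199, 0.8868)
step 3: θ'=1.1368 (R=-3.5000) → pose (-3.5164, -5.1598, 1.1368)
step 4: θ'=3.1368 (R=-0.5000) → pose (-3.0651, -5.8700, 3.1368)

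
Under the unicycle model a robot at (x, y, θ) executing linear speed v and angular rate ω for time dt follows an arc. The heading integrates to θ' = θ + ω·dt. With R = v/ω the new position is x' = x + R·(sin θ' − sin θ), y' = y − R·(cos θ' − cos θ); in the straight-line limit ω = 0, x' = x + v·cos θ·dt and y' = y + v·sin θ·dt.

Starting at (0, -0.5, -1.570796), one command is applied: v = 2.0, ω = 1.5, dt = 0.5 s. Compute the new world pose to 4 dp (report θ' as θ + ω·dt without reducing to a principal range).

(0.3577, -1.4089, -0.8208)

θ' = -1.5708 + 1.5·0.5 = -0.8208
R = v/ω = 2.0/1.5 = 1.3333
x' = 0 + 1.3333·(sin -0.8208 − sin -1.5708) = 0.3577
y' = -0.5 − 1.3333·(cos -0.8208 − cos -1.5708) = -1.4089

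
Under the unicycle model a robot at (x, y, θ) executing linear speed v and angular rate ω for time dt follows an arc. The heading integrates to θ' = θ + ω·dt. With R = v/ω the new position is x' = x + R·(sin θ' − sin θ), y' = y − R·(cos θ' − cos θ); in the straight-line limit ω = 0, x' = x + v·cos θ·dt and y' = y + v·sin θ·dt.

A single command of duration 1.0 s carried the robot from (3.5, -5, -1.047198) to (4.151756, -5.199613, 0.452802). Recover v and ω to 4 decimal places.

Δθ = 0.452802 − -1.047198 = 1.500000
ω = Δθ/dt = 1.500000/1.0 = 1.5000
R = Δx/(sin θ' − sin θ) = 0.5000
v = R·ω = 0.5000·1.5000 = 0.7500

v = 0.7500, ω = 1.5000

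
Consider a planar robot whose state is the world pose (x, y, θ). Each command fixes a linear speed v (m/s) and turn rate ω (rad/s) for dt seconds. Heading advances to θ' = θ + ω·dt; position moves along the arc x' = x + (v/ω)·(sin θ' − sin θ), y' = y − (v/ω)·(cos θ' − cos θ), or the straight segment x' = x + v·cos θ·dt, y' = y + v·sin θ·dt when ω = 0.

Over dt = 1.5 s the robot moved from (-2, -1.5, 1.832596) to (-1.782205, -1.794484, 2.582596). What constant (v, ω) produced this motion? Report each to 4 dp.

v = -0.2500, ω = 0.5000

Δθ = 2.582596 − 1.832596 = 0.750000
ω = Δθ/dt = 0.750000/1.5 = 0.5000
R = −Δy/(cos θ' − cos θ) = -0.5000
v = R·ω = -0.5000·0.5000 = -0.2500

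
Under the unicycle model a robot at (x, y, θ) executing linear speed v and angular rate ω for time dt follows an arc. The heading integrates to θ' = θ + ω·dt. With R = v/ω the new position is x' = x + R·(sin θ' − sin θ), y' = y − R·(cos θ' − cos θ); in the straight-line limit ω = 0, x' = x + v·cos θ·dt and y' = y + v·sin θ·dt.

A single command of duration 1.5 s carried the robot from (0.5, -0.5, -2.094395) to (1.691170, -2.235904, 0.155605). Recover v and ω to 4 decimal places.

v = 1.7500, ω = 1.5000

Δθ = 0.155605 − -2.094395 = 2.250000
ω = Δθ/dt = 2.250000/1.5 = 1.5000
R = −Δy/(cos θ' − cos θ) = 1.1667
v = R·ω = 1.1667·1.5000 = 1.7500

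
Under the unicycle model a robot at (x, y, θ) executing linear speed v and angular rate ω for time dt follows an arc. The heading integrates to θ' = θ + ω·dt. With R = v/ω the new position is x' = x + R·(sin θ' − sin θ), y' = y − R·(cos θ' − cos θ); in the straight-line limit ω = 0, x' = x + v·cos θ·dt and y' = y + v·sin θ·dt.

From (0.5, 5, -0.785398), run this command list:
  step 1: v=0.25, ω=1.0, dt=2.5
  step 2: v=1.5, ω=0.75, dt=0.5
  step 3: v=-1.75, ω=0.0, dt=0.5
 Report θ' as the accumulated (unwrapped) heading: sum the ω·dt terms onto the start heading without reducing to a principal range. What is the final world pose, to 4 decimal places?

(1.1155, 5.1578, 2.0896)

step 1: θ'=1.7146 (R=0.2500) → pose (0.9242, 5.2126, 1.7146)
step 2: θ'=2.0896 (R=2.0000) → pose (0.6817, 5.9177, 2.0896)
step 3: θ'=2.0896 (straight) → pose (1.1155, 5.1578, 2.0896)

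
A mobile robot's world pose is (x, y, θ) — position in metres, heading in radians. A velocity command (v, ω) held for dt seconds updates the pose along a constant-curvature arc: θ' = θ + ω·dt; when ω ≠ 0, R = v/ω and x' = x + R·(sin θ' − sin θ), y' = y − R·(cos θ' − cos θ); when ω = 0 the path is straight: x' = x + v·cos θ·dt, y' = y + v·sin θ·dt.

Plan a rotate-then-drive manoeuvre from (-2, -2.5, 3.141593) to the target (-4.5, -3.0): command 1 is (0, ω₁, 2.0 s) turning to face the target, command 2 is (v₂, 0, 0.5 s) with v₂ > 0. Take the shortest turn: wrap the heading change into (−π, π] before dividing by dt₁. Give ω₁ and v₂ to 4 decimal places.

heading to target = atan2(-3−-2.5, -4.5−-2) = -2.9442
Δθ = wrap(-2.9442 − 3.1416) = 0.1974; ω₁ = Δθ/dt₁ = 0.0987
distance = √((-4.5−-2)² + (-3−-2.5)²) = 2.5495; v₂ = distance/dt₂ = 5.0990

ω₁ = 0.0987, v₂ = 5.0990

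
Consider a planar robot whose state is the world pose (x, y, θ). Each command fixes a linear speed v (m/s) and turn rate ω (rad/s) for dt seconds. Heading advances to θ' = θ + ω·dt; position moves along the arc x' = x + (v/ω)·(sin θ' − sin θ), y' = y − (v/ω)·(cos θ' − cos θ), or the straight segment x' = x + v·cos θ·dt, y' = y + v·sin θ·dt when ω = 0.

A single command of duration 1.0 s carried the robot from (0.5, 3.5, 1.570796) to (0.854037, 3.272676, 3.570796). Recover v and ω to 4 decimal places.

v = -0.5000, ω = 2.0000

Δθ = 3.570796 − 1.570796 = 2.000000
ω = Δθ/dt = 2.000000/1.0 = 2.0000
R = Δx/(sin θ' − sin θ) = -0.2500
v = R·ω = -0.2500·2.0000 = -0.5000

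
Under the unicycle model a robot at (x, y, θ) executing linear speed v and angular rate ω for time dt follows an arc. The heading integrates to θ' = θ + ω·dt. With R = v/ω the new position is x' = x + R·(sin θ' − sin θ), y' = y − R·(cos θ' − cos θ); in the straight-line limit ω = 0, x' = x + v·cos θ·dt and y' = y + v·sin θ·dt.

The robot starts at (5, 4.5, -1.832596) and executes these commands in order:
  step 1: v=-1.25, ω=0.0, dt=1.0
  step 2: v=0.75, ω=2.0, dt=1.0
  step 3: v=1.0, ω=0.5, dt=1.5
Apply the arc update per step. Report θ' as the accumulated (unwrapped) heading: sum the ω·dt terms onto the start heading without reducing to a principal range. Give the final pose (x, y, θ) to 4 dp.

(7.0030, 5.9969, 0.9174)

step 1: θ'=-1.8326 (straight) → pose (5.3235, 5.7074, -1.8326)
step 2: θ'=0.1674 (R=0.3750) → pose (5.7482, 5.2406, 0.1674)
step 3: θ'=0.9174 (R=2.0000) → pose (7.0030, 5.9969, 0.9174)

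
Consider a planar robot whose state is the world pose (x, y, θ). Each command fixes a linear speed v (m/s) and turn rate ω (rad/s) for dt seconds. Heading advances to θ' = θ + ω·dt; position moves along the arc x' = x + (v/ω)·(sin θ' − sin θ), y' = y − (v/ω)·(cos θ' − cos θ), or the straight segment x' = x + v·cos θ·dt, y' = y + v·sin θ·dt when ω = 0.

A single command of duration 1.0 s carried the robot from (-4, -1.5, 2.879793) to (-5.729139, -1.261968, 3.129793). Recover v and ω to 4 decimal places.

Δθ = 3.129793 − 2.879793 = 0.250000
ω = Δθ/dt = 0.250000/1.0 = 0.2500
R = Δx/(sin θ' − sin θ) = 7.0000
v = R·ω = 7.0000·0.2500 = 1.7500

v = 1.7500, ω = 0.2500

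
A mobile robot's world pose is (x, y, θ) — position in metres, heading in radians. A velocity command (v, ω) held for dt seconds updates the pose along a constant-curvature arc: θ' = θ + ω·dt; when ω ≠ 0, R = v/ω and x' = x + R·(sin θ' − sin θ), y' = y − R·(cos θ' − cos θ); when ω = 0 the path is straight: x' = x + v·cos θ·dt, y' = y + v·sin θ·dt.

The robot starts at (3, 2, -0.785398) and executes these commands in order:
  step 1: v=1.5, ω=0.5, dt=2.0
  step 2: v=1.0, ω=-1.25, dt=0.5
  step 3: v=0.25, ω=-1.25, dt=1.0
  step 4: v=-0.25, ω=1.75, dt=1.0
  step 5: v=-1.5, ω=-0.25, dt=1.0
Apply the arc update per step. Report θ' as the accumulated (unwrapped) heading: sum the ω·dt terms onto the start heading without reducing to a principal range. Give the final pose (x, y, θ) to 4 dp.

step 1: θ'=0.2146 (R=3.0000) → pose (5.7602, 1.1901, 0.2146)
step 2: θ'=-0.4104 (R=-0.8000) → pose (6.2497, 1.1421, -0.4104)
step 3: θ'=-1.6604 (R=-0.2000) → pose (6.3691, 0.9408, -1.6604)
step 4: θ'=0.0896 (R=-0.1429) → pose (6.2141, 1.0958, 0.0896)
step 5: θ'=-0.1604 (R=6.0000) → pose (4.7189, 1.1488, -0.1604)

(4.7189, 1.1488, -0.1604)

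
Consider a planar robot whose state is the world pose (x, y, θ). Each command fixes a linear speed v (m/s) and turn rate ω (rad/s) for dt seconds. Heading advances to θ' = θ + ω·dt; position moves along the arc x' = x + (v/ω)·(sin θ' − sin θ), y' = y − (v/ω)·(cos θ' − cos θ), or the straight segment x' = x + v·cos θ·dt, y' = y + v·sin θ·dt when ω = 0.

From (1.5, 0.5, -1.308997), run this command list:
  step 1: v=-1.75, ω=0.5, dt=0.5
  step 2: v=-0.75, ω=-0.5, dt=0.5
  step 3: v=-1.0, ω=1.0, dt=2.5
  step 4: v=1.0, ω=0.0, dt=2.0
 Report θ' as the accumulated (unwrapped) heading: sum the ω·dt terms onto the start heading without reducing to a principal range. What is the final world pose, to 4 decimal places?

step 1: θ'=-1.0590 (R=-3.5000) → pose (1.1708, 1.3082, -1.0590)
step 2: θ'=-1.3090 (R=1.5000) → pose (1.0297, 1.6546, -1.3090)
step 3: θ'=1.1910 (R=-1.0000) → pose (-0.8650, 1.7665, 1.1910)
step 4: θ'=1.1910 (straight) → pose (-0.1235, 3.6240, 1.1910)

(-0.1235, 3.6240, 1.1910)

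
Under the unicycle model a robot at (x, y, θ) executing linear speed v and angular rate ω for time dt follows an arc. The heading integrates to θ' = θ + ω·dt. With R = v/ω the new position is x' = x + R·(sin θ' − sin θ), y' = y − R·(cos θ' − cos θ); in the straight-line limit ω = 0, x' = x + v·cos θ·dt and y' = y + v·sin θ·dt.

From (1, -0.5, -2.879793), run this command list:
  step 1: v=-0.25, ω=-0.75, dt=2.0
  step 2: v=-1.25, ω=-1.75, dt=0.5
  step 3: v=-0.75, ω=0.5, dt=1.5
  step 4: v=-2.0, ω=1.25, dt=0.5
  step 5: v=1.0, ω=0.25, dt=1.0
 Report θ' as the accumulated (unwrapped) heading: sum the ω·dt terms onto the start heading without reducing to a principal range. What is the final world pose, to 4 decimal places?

step 1: θ'=-4.3798 (R=0.3333) → pose (1.4013, -0.7131, -4.3798)
step 2: θ'=-5.2548 (R=0.7143) → pose (1.3380, -1.3151, -5.2548)
step 3: θ'=-4.5048 (R=-1.5000) → pose (1.1549, -2.3985, -4.5048)
step 4: θ'=-3.8798 (R=-1.6000) → pose (1.6438, -3.2522, -3.8798)
step 5: θ'=-3.6298 (R=4.0000) → pose (0.8281, -2.6783, -3.6298)

(0.8281, -2.6783, -3.6298)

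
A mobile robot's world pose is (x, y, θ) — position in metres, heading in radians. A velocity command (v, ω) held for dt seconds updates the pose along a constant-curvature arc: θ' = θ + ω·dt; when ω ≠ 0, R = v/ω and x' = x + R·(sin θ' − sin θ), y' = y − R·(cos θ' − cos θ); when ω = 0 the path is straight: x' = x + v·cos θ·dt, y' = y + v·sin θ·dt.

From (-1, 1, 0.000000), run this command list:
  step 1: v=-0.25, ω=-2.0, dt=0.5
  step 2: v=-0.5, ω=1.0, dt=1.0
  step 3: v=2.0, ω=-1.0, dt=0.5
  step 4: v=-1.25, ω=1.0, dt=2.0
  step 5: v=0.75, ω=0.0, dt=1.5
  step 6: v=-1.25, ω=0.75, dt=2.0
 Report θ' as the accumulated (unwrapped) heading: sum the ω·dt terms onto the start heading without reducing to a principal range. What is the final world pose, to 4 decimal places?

step 1: θ'=-1.0000 (R=0.1250) → pose (-1.1052, 1.0575, -1.0000)
step 2: θ'=0.0000 (R=-0.5000) → pose (-1.5259, 1.2873, 0.0000)
step 3: θ'=-0.5000 (R=-2.0000) → pose (-0.5671, 1.0425, -0.5000)
step 4: θ'=1.5000 (R=-1.2500) → pose (-2.4132, 0.0339, 1.5000)
step 5: θ'=1.5000 (straight) → pose (-2.3336, 1.1561, 1.5000)
step 6: θ'=3.0000 (R=-1.6667) → pose (-0.9063, -0.6118, 3.0000)

(-0.9063, -0.6118, 3.0000)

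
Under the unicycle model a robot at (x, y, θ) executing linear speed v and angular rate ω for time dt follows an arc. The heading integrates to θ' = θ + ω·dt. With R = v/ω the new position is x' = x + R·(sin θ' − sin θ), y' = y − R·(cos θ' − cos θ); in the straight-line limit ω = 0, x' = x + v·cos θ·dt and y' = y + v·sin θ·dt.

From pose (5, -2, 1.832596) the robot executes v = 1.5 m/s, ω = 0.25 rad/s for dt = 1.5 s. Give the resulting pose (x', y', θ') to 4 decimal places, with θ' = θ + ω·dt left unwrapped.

θ' = 1.8326 + 0.25·1.5 = 2.2076
R = v/ω = 1.5/0.25 = 6.0000
x' = 5 + 6.0000·(sin 2.2076 − sin 1.8326) = 4.0285
y' = -2 − 6.0000·(cos 2.2076 − cos 1.8326) = 0.0148

(4.0285, 0.0148, 2.2076)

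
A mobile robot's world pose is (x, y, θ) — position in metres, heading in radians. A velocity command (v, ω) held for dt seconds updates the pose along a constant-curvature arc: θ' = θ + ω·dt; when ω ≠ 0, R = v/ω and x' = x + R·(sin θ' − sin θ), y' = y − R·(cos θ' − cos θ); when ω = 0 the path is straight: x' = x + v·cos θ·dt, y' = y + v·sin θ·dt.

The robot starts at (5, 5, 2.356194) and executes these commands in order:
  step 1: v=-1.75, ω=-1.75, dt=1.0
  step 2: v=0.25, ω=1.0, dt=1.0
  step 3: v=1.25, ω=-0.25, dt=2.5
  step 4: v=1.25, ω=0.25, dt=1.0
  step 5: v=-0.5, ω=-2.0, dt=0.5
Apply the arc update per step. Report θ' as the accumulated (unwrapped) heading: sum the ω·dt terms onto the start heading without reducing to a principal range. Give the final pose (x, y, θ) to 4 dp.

(6.1913, 7.5970, 0.2312)

step 1: θ'=0.6062 (R=1.0000) → pose (4.8626, 3.4711, 0.6062)
step 2: θ'=1.6062 (R=0.2500) → pose (4.9700, 3.6854, 1.6062)
step 3: θ'=0.9812 (R=-5.0000) → pose (5.8111, 6.6425, 0.9812)
step 4: θ'=1.2312 (R=5.0000) → pose (6.3697, 7.7571, 1.2312)
step 5: θ'=0.2312 (R=0.2500) → pose (6.1913, 7.5970, 0.2312)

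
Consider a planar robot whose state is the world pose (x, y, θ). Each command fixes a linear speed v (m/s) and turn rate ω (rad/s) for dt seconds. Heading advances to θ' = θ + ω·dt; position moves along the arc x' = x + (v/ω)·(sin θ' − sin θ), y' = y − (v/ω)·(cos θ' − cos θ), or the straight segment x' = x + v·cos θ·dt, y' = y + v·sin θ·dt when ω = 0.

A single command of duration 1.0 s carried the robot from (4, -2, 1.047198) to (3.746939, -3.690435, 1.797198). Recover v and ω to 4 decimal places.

v = -1.7500, ω = 0.7500

Δθ = 1.797198 − 1.047198 = 0.750000
ω = Δθ/dt = 0.750000/1.0 = 0.7500
R = −Δy/(cos θ' − cos θ) = -2.3333
v = R·ω = -2.3333·0.7500 = -1.7500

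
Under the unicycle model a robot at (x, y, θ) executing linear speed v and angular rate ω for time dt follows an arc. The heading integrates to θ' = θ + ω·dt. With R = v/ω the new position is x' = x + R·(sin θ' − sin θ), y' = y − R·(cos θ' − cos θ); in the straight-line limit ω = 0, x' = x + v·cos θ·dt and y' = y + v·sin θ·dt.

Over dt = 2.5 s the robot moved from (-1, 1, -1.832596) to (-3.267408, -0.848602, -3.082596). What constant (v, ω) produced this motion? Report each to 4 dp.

Δθ = -3.082596 − -1.832596 = -1.250000
ω = Δθ/dt = -1.250000/2.5 = -0.5000
R = Δx/(sin θ' − sin θ) = -2.5000
v = R·ω = -2.5000·-0.5000 = 1.2500

v = 1.2500, ω = -0.5000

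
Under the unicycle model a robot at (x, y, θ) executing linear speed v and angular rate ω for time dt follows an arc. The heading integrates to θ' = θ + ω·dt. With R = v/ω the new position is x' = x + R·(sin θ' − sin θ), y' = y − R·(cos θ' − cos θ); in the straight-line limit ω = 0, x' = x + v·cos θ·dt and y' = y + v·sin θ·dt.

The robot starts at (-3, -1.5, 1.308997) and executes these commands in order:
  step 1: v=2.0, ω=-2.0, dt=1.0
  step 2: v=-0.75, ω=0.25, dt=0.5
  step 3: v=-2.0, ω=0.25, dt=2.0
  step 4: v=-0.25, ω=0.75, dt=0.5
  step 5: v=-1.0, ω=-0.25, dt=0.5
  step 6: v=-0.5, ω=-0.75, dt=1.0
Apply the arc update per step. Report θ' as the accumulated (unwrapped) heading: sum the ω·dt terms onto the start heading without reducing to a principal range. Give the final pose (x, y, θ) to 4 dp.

step 1: θ'=-0.6910 (R=-1.0000) → pose (-1.3968, -0.9882, -0.6910)
step 2: θ'=-0.5660 (R=-3.0000) → pose (-1.6999, -0.7679, -0.5660)
step 3: θ'=-0.0660 (R=-8.0000) → pose (-5.4624, 0.4623, -0.0660)
step 4: θ'=0.3090 (R=-0.3333) → pose (-5.5857, 0.4472, 0.3090)
step 5: θ'=0.1840 (R=4.0000) → pose (-6.0703, 0.3253, 0.1840)
step 6: θ'=-0.5660 (R=0.6667) → pose (-6.5498, 0.4180, -0.5660)

(-6.5498, 0.4180, -0.5660)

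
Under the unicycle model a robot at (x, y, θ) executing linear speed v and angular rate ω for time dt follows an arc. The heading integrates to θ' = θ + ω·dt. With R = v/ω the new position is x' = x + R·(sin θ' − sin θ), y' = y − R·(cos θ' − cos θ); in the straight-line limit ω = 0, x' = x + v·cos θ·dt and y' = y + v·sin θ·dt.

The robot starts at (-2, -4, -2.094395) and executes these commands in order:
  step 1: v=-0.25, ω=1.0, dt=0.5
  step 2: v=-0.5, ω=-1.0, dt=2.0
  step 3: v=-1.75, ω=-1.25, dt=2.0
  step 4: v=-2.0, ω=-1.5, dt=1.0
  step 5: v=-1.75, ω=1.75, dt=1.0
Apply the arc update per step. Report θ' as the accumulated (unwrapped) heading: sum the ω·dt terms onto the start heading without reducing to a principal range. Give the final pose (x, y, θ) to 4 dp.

(-4.5279, -4.4611, -5.8444)

step 1: θ'=-1.5944 (R=-0.2500) → pose (-1.9666, -3.8809, -1.5944)
step 2: θ'=-3.5944 (R=0.5000) → pose (-1.2480, -3.4431, -3.5944)
step 3: θ'=-6.0944 (R=1.4000) → pose (-1.5977, -6.0771, -6.0944)
step 4: θ'=-7.5944 (R=1.3333) → pose (-3.1366, -5.1097, -7.5944)
step 5: θ'=-5.8444 (R=-1.0000) → pose (-4.5279, -4.4611, -5.8444)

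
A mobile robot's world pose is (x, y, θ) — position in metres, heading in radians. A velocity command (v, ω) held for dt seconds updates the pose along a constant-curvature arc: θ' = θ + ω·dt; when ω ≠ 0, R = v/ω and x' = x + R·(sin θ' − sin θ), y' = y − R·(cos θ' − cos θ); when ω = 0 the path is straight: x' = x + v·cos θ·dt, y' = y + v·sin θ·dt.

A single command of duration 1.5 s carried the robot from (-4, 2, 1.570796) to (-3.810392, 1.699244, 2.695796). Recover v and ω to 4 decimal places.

Δθ = 2.695796 − 1.570796 = 1.125000
ω = Δθ/dt = 1.125000/1.5 = 0.7500
R = −Δy/(cos θ' − cos θ) = -0.3333
v = R·ω = -0.3333·0.7500 = -0.2500

v = -0.2500, ω = 0.7500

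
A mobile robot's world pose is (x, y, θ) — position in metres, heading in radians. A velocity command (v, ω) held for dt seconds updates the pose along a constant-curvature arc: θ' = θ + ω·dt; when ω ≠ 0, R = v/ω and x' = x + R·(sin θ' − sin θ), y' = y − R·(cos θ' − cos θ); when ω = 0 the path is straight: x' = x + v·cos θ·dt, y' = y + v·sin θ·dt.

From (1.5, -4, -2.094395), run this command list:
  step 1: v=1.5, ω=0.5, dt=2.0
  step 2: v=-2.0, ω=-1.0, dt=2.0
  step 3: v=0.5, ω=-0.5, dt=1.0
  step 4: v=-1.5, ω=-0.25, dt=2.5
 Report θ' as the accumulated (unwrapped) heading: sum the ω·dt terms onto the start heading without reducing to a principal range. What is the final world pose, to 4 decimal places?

(5.2910, -6.4169, -4.2194)

step 1: θ'=-1.0944 (R=3.0000) → pose (1.4321, -6.8758, -1.0944)
step 2: θ'=-3.0944 (R=2.0000) → pose (3.1151, -3.9608, -3.0944)
step 3: θ'=-3.5944 (R=-1.0000) → pose (2.6304, -3.8611, -3.5944)
step 4: θ'=-4.2194 (R=6.0000) → pose (5.2910, -6.4169, -4.2194)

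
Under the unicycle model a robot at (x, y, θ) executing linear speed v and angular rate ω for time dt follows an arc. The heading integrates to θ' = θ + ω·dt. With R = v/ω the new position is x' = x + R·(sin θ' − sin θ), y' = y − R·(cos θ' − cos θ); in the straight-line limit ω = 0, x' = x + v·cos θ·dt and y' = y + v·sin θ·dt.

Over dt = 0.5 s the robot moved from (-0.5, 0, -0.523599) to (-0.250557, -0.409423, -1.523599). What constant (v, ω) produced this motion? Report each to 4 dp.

v = 1.0000, ω = -2.0000

Δθ = -1.523599 − -0.523599 = -1.000000
ω = Δθ/dt = -1.000000/0.5 = -2.0000
R = −Δy/(cos θ' − cos θ) = -0.5000
v = R·ω = -0.5000·-2.0000 = 1.0000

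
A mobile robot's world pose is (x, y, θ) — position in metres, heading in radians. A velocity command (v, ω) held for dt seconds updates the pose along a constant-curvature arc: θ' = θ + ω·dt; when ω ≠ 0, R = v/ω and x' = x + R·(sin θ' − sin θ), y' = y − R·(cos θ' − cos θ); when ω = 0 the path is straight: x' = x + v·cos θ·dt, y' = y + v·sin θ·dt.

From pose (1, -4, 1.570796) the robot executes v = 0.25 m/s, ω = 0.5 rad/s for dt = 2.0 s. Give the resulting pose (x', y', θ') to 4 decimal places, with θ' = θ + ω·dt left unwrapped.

(0.7702, -3.5793, 2.5708)

θ' = 1.5708 + 0.5·2.0 = 2.5708
R = v/ω = 0.25/0.5 = 0.5000
x' = 1 + 0.5000·(sin 2.5708 − sin 1.5708) = 0.7702
y' = -4 − 0.5000·(cos 2.5708 − cos 1.5708) = -3.5793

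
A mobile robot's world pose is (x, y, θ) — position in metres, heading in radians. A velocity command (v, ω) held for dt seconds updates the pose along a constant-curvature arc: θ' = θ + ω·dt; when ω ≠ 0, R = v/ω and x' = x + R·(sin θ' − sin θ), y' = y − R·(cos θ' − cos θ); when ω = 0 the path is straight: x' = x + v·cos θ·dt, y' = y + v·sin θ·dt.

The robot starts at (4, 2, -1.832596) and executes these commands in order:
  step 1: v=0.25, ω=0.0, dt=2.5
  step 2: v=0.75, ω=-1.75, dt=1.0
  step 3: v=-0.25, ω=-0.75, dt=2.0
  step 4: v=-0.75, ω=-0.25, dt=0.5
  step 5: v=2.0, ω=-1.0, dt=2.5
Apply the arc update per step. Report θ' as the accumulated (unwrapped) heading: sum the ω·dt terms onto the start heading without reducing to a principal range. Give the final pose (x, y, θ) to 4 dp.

(6.9910, -0.3013, -7.7076)

step 1: θ'=-1.8326 (straight) → pose (3.8382, 1.3963, -1.8326)
step 2: θ'=-3.5826 (R=-0.4286) → pose (3.2413, 1.1197, -3.5826)
step 3: θ'=-5.0826 (R=0.3333) → pose (3.4098, 0.6976, -5.0826)
step 4: θ'=-5.2076 (R=3.0000) → pose (3.2527, 0.3574, -5.2076)
step 5: θ'=-7.7076 (R=-2.0000) → pose (6.9910, -0.3013, -7.7076)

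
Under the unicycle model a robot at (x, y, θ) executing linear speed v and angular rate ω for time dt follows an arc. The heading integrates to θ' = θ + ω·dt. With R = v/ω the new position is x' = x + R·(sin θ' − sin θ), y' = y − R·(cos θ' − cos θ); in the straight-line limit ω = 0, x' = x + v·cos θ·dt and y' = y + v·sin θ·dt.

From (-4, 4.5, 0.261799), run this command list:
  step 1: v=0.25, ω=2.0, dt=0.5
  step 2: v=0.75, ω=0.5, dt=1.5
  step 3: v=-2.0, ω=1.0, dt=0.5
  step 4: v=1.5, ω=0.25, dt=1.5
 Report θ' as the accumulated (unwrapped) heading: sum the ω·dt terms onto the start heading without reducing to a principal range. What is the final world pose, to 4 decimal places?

(-5.3766, 5.8739, 2.8868)

step 1: θ'=1.2618 (R=0.1250) → pose (-3.9133, 4.5827, 1.2618)
step 2: θ'=2.0118 (R=1.5000) → pose (-3.9857, 5.6792, 2.0118)
step 3: θ'=2.5118 (R=-2.0000) → pose (-3.3551, 4.9165, 2.5118)
step 4: θ'=2.8868 (R=6.0000) → pose (-5.3766, 5.8739, 2.8868)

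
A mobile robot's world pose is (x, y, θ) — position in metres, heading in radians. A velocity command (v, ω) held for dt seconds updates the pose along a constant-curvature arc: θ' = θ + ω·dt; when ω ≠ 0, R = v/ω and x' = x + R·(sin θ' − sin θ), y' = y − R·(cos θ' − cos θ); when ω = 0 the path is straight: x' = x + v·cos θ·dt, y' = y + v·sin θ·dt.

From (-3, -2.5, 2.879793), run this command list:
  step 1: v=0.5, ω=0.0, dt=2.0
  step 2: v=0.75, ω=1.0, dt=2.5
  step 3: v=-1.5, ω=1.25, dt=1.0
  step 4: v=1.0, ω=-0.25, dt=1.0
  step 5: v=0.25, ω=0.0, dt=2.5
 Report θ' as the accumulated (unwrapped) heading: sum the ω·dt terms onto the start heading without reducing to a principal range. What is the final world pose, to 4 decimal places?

(-4.5042, -2.7644, 6.3798)

step 1: θ'=2.8798 (straight) → pose (-3.9659, -2.2412, 2.8798)
step 2: θ'=5.3798 (R=0.7500) → pose (-4.7491, -3.4298, 5.3798)
step 3: θ'=6.6298 (R=-1.2000) → pose (-6.0993, -3.0439, 6.6298)
step 4: θ'=6.3798 (R=-4.0000) → pose (-5.1263, -2.8247, 6.3798)
step 5: θ'=6.3798 (straight) → pose (-4.5042, -2.7644, 6.3798)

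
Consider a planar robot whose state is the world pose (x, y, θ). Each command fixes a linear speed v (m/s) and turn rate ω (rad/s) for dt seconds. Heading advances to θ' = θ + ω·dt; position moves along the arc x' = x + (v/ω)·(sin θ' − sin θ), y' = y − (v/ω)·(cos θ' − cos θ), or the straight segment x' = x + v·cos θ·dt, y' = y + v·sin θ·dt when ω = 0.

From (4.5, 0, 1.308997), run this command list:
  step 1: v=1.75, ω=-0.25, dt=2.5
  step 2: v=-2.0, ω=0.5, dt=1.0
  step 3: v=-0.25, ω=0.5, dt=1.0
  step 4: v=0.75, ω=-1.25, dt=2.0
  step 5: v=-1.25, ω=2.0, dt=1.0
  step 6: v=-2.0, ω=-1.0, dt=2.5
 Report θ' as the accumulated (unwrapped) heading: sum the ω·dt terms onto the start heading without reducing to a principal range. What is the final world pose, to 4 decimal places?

step 1: θ'=0.6840 (R=-7.0000) → pose (6.8382, 3.6136, 0.6840)
step 2: θ'=1.1840 (R=-4.0000) → pose (5.6613, 2.0223, 1.1840)
step 3: θ'=1.6840 (R=-0.5000) → pose (5.6276, 1.7772, 1.6840)
step 4: θ'=-0.8160 (R=-0.6000) → pose (6.6608, 2.2561, -0.8160)
step 5: θ'=1.1840 (R=-0.6250) → pose (5.6267, 2.0637, 1.1840)
step 6: θ'=-1.3160 (R=2.0000) → pose (1.8390, 2.3140, -1.3160)

(1.8390, 2.3140, -1.3160)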